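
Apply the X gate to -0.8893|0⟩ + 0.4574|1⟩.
0.4574|0⟩ - 0.8893|1⟩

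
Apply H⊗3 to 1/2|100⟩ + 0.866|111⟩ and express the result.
0.483|000⟩ - 0.1294|001⟩ - 0.1294|010⟩ + 0.483|011⟩ - 0.483|100⟩ + 0.1294|101⟩ + 0.1294|110⟩ - 0.483|111⟩

H⊗3 gives amp(|y⟩) = (1/2√2) Σ_x (−1)^(x·y) amp(|x⟩), where x·y is the number of positions in which both x and y have a 1.
|000⟩: (1/2 + 0.866)/(2√2) = 0.483
|001⟩: (1/2 - 0.866)/(2√2) = -0.1294
|010⟩: (1/2 - 0.866)/(2√2) = -0.1294
|011⟩: (1/2 + 0.866)/(2√2) = 0.483
|100⟩: (-1/2 - 0.866)/(2√2) = -0.483
|101⟩: (-1/2 + 0.866)/(2√2) = 0.1294
|110⟩: (-1/2 + 0.866)/(2√2) = 0.1294
|111⟩: (-1/2 - 0.866)/(2√2) = -0.483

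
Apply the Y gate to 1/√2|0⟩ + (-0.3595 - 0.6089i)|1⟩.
(-0.6089 + 0.3595i)|0⟩ + (1/√2)i|1⟩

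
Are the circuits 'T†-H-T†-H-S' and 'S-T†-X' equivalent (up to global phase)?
No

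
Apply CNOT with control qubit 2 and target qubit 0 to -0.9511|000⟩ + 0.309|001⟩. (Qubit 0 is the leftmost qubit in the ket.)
-0.9511|000⟩ + 0.309|101⟩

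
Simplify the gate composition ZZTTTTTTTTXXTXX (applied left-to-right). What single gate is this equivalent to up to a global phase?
T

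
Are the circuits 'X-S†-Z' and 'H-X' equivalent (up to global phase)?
No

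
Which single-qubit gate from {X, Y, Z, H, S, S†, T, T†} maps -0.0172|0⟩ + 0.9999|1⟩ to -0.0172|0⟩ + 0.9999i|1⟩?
S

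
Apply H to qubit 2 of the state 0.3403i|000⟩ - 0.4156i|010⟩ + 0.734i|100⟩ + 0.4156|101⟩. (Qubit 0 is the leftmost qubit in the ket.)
0.2406i|000⟩ + 0.2406i|001⟩ - 0.2939i|010⟩ - 0.2939i|011⟩ + (0.2939 + 0.519i)|100⟩ + (-0.2939 + 0.519i)|101⟩

H on qubit 2 mixes each pair of kets that differ only in qubit 2: amplitudes (a, b) of (|…0…⟩, |…1…⟩) become ((a + b)/√2, (a − b)/√2). Kets absent from the input have amplitude 0.
(|000⟩, |001⟩): (a, b) = (0.3403i, 0) → (0.2406i, 0.2406i)
(|010⟩, |011⟩): (a, b) = (-0.4156i, 0) → (-0.2939i, -0.2939i)
(|100⟩, |101⟩): (a, b) = (0.734i, 0.4156) → ((0.2939 + 0.519i), (-0.2939 + 0.519i))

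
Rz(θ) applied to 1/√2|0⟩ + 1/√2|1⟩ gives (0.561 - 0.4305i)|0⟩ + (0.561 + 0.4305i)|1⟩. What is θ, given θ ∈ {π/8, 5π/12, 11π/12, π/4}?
5π/12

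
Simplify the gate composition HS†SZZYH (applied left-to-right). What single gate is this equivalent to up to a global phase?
Y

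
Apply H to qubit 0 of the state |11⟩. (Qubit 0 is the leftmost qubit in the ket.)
1/√2|01⟩ - 1/√2|11⟩

H on qubit 0 mixes each pair of kets that differ only in qubit 0: amplitudes (a, b) of (|…0…⟩, |…1…⟩) become ((a + b)/√2, (a − b)/√2). Kets absent from the input have amplitude 0.
(|01⟩, |11⟩): (a, b) = (0, 1) → (1/√2, -1/√2)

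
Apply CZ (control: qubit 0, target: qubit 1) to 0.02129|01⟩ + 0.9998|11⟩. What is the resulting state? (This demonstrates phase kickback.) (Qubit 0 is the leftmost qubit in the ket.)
0.02129|01⟩ - 0.9998|11⟩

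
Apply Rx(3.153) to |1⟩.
-i|0⟩ - 0.005704|1⟩

Rx(3.153) = [[cos(θ/2), −i·sin(θ/2)], [−i·sin(θ/2), cos(θ/2)]]; θ = 3.153, cos(θ/2) ≈ -0.00570364, sin(θ/2) ≈ 0.999984.
With a = amp(|0⟩) = 0 and b = amp(|1⟩) = 1:
new amp(|0⟩) = (-0.00570364)·a + (-0.999984i)·b = -i
new amp(|1⟩) = (-0.999984i)·a + (-0.00570364)·b = -0.005704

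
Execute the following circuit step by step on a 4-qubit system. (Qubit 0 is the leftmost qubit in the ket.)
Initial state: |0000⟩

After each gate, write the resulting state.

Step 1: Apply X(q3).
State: |0001⟩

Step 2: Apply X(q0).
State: |1001⟩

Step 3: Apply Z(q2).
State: |1001⟩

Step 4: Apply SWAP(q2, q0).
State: |0011⟩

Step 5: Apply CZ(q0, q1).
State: |0011⟩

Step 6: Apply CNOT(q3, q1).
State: |0111⟩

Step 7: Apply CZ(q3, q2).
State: -|0111⟩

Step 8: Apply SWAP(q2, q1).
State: -|0111⟩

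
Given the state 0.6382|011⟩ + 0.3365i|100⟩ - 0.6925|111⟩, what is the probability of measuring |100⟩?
0.1132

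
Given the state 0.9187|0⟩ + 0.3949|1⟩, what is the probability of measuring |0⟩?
0.844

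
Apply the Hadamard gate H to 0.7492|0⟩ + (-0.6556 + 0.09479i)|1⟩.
(0.06619 + 0.06703i)|0⟩ + (0.9933 - 0.06703i)|1⟩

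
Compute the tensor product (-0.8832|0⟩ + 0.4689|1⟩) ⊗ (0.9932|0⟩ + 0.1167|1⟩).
-0.8772|00⟩ - 0.1031|01⟩ + 0.4657|10⟩ + 0.05472|11⟩

amp(|b₁b₂…⟩) = product of the factor amplitudes for bits b₁, b₂, …; only kets whose every factor amplitude is nonzero survive.
|00⟩: (-0.8832)(0.9932) = -0.8772
|01⟩: (-0.8832)(0.1167) = -0.1031
|10⟩: (0.4689)(0.9932) = 0.4657
|11⟩: (0.4689)(0.1167) = 0.05472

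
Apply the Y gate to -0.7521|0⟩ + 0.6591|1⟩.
-0.6591i|0⟩ - 0.7521i|1⟩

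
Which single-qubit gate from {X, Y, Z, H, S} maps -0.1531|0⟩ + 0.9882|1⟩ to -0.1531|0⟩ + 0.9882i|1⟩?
S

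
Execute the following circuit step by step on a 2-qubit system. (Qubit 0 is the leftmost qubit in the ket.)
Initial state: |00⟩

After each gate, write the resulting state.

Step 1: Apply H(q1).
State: 1/√2|00⟩ + 1/√2|01⟩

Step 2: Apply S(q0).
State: 1/√2|00⟩ + 1/√2|01⟩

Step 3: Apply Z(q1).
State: 1/√2|00⟩ - 1/√2|01⟩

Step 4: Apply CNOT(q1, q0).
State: 1/√2|00⟩ - 1/√2|11⟩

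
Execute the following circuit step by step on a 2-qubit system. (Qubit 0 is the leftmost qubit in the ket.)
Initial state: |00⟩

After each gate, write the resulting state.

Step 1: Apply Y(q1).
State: i|01⟩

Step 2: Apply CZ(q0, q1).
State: i|01⟩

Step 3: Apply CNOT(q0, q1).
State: i|01⟩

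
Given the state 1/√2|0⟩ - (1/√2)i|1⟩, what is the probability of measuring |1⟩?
1/2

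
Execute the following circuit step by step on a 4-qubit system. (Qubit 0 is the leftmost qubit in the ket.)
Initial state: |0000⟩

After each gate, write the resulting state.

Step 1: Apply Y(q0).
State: i|1000⟩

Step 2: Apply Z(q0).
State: -i|1000⟩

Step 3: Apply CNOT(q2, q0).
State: -i|1000⟩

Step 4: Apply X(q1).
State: -i|1100⟩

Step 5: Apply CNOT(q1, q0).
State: -i|0100⟩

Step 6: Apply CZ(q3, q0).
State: -i|0100⟩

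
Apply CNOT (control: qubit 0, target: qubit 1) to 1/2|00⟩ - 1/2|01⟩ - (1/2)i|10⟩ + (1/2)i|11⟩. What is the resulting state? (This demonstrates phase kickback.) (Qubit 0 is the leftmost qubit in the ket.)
1/2|00⟩ - 1/2|01⟩ + (1/2)i|10⟩ - (1/2)i|11⟩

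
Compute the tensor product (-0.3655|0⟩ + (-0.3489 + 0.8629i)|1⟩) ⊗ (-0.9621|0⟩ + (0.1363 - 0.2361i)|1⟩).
0.3516|00⟩ + (-0.04982 + 0.08629i)|01⟩ + (0.3357 - 0.8302i)|10⟩ + (0.1562 + 0.2i)|11⟩

amp(|b₁b₂…⟩) = product of the factor amplitudes for bits b₁, b₂, …; only kets whose every factor amplitude is nonzero survive.
|00⟩: (-0.3655)(-0.9621) = 0.3516
|01⟩: (-0.3655)(0.1363 - 0.2361i) = (-0.04982 + 0.08629i)
|10⟩: (-0.3489 + 0.8629i)(-0.9621) = (0.3357 - 0.8302i)
|11⟩: (-0.3489 + 0.8629i)(0.1363 - 0.2361i) = (0.1562 + 0.2i)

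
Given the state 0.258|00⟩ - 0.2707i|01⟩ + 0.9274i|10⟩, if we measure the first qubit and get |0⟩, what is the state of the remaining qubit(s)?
0.6899|0⟩ - 0.7239i|1⟩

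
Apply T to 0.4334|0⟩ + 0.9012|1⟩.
0.4334|0⟩ + (0.6372 + 0.6372i)|1⟩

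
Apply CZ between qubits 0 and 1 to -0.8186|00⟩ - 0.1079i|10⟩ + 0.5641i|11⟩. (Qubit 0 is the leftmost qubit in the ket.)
-0.8186|00⟩ - 0.1079i|10⟩ - 0.5641i|11⟩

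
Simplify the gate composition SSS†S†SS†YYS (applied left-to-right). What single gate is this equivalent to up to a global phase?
S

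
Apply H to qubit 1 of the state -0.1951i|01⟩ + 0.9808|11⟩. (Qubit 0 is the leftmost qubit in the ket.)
-0.138i|00⟩ + 0.138i|01⟩ + 0.6935|10⟩ - 0.6935|11⟩

H on qubit 1 mixes each pair of kets that differ only in qubit 1: amplitudes (a, b) of (|…0…⟩, |…1…⟩) become ((a + b)/√2, (a − b)/√2). Kets absent from the input have amplitude 0.
(|00⟩, |01⟩): (a, b) = (0, -0.1951i) → (-0.138i, 0.138i)
(|10⟩, |11⟩): (a, b) = (0, 0.9808) → (0.6935, -0.6935)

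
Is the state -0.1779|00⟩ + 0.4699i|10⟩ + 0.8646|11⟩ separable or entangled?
Entangled

Writing the state as a|00⟩ + b|01⟩ + c|10⟩ + d|11⟩, it is a product state iff ad − bc = 0.
Here (a, b, c, d) = (-0.1779, 0, 0.4699i, 0.8646): ad − bc = (-0.1779)(0.8646) − (0)(0.4699i) = -0.1538 ≠ 0, so the state is entangled.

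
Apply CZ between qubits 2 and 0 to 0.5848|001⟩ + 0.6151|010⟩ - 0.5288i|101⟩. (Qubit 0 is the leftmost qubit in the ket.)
0.5848|001⟩ + 0.6151|010⟩ + 0.5288i|101⟩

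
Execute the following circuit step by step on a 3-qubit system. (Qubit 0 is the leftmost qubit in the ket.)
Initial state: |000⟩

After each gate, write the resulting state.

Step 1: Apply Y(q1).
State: i|010⟩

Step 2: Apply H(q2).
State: (1/√2)i|010⟩ + (1/√2)i|011⟩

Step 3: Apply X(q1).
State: (1/√2)i|000⟩ + (1/√2)i|001⟩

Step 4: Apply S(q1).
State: (1/√2)i|000⟩ + (1/√2)i|001⟩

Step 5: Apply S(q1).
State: (1/√2)i|000⟩ + (1/√2)i|001⟩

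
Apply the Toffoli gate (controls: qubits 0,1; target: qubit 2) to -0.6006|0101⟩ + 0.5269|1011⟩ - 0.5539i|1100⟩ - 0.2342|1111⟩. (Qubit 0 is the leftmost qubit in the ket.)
-0.6006|0101⟩ + 0.5269|1011⟩ - 0.2342|1101⟩ - 0.5539i|1110⟩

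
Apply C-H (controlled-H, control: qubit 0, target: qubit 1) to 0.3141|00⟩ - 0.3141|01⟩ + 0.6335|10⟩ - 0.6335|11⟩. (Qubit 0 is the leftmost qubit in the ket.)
0.3141|00⟩ - 0.3141|01⟩ + 0.8959|11⟩

C-H leaves the control-|0⟩ kets |00⟩, |01⟩ unchanged and applies H to qubit 1 on the control-|1⟩ pair (|10⟩, |11⟩).
H = [[1/√2, 1/√2], [1/√2, -1/√2]].
With a = amp(|10⟩) = 0.6335 and b = amp(|11⟩) = -0.6335:
new amp(|10⟩) = (1/√2)·a + (1/√2)·b = 0
new amp(|11⟩) = (1/√2)·a + (-1/√2)·b = 0.8959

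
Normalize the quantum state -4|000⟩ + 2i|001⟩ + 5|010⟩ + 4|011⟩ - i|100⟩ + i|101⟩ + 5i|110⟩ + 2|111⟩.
-0.417|000⟩ + 0.2085i|001⟩ + 0.5213|010⟩ + 0.417|011⟩ - 0.1043i|100⟩ + 0.1043i|101⟩ + 0.5213i|110⟩ + 0.2085|111⟩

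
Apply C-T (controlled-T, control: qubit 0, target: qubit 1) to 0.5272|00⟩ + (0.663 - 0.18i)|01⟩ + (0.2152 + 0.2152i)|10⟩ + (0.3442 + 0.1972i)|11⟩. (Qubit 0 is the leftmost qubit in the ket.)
0.5272|00⟩ + (0.663 - 0.18i)|01⟩ + (0.2152 + 0.2152i)|10⟩ + (0.1039 + 0.3828i)|11⟩

C-T leaves the control-|0⟩ kets |00⟩, |01⟩ unchanged and applies T to qubit 1 on the control-|1⟩ pair (|10⟩, |11⟩).
T = [[1, 0], [0, (1/√2 + (1/√2)i)]].
With a = amp(|10⟩) = (0.2152 + 0.2152i) and b = amp(|11⟩) = (0.3442 + 0.1972i):
new amp(|10⟩) = (1)·a = (0.2152 + 0.2152i)
new amp(|11⟩) = (1/√2 + (1/√2)i)·b = (0.1039 + 0.3828i)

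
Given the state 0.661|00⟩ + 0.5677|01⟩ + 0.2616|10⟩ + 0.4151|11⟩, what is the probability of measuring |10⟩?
0.06843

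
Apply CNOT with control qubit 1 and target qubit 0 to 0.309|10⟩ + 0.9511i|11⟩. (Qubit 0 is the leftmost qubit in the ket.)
0.9511i|01⟩ + 0.309|10⟩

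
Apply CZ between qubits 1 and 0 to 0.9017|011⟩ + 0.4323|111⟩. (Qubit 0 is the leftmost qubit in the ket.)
0.9017|011⟩ - 0.4323|111⟩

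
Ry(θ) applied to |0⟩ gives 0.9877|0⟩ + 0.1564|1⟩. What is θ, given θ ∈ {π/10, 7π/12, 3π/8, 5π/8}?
π/10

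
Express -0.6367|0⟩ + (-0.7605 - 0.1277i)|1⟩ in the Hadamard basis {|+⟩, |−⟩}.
(-0.988 - 0.0903i)|+⟩ + (0.08754 + 0.0903i)|−⟩

With |ψ⟩ = α|0⟩ + β|1⟩, the Hadamard-basis coefficients are ⟨+|ψ⟩ = (α + β)/√2 and ⟨−|ψ⟩ = (α − β)/√2.
Here α = -0.6367, β = (-0.7605 - 0.1277i): (α + β)/√2 = (-0.988 - 0.0903i), (α − β)/√2 = (0.08754 + 0.0903i).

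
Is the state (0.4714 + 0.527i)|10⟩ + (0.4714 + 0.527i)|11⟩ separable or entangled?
Separable

Writing the state as a|00⟩ + b|01⟩ + c|10⟩ + d|11⟩, it is a product state iff ad − bc = 0.
Here (a, b, c, d) = (0, 0, (0.4714 + 0.527i), (0.4714 + 0.527i)): ad − bc = (0)(0.4714 + 0.527i) − (0)(0.4714 + 0.527i) = 0, so the state is separable.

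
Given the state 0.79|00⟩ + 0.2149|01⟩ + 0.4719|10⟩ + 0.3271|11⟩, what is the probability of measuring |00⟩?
0.6241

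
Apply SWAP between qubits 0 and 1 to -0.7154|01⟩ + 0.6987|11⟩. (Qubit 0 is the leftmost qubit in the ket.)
-0.7154|10⟩ + 0.6987|11⟩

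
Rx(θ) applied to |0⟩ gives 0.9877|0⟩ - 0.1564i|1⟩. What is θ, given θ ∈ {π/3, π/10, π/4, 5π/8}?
π/10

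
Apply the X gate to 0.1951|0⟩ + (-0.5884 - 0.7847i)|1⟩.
(-0.5884 - 0.7847i)|0⟩ + 0.1951|1⟩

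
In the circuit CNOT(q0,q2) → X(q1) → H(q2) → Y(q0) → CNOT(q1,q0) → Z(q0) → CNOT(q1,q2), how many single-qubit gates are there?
4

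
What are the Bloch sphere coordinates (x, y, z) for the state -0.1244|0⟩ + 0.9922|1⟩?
(-0.2469, 0, -0.969)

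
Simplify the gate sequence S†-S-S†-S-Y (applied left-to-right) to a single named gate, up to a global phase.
Y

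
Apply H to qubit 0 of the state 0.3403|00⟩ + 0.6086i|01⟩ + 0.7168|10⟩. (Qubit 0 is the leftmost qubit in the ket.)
0.7475|00⟩ + 0.4303i|01⟩ - 0.2662|10⟩ + 0.4303i|11⟩

H on qubit 0 mixes each pair of kets that differ only in qubit 0: amplitudes (a, b) of (|…0…⟩, |…1…⟩) become ((a + b)/√2, (a − b)/√2). Kets absent from the input have amplitude 0.
(|00⟩, |10⟩): (a, b) = (0.3403, 0.7168) → (0.7475, -0.2662)
(|01⟩, |11⟩): (a, b) = (0.6086i, 0) → (0.4303i, 0.4303i)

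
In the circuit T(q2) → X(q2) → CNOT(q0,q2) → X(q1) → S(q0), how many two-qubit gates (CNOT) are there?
1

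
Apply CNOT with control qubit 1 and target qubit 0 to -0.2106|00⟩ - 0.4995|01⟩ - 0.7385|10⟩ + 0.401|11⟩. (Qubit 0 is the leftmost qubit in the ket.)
-0.2106|00⟩ + 0.401|01⟩ - 0.7385|10⟩ - 0.4995|11⟩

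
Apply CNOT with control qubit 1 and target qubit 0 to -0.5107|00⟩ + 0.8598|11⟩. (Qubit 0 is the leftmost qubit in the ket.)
-0.5107|00⟩ + 0.8598|01⟩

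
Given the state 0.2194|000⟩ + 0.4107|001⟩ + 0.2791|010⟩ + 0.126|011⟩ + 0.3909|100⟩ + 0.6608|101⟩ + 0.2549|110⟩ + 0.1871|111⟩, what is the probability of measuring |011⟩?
0.01588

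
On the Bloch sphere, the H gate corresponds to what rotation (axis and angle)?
Rotation by π around the (x+z)/√2 axis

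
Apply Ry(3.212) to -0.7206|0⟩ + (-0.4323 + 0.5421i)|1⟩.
(0.4574 - 0.5418i)|0⟩ + (-0.7049 - 0.01908i)|1⟩

Ry(3.212) = [[cos(θ/2), −sin(θ/2)], [sin(θ/2), cos(θ/2)]]; θ = 3.212, cos(θ/2) ≈ -0.0351964, sin(θ/2) ≈ 0.99938.
With a = amp(|0⟩) = -0.7206 and b = amp(|1⟩) = (-0.4323 + 0.5421i):
new amp(|0⟩) = (-0.0351964)·a + (-0.99938)·b = (0.4574 - 0.5418i)
new amp(|1⟩) = (0.99938)·a + (-0.0351964)·b = (-0.7049 - 0.01908i)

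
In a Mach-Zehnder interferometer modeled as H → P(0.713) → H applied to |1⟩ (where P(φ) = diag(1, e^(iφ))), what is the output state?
(0.1218 - 0.3271i)|0⟩ + (0.8782 + 0.3271i)|1⟩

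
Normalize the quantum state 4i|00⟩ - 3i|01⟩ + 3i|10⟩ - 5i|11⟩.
0.5208i|00⟩ - 0.3906i|01⟩ + 0.3906i|10⟩ - 0.6509i|11⟩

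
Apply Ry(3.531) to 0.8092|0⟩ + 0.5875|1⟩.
-0.733|0⟩ + 0.6802|1⟩

Ry(3.531) = [[cos(θ/2), −sin(θ/2)], [sin(θ/2), cos(θ/2)]]; θ = 3.531, cos(θ/2) ≈ -0.193476, sin(θ/2) ≈ 0.981105.
With a = amp(|0⟩) = 0.8092 and b = amp(|1⟩) = 0.5875:
new amp(|0⟩) = (-0.193476)·a + (-0.981105)·b = -0.733
new amp(|1⟩) = (0.981105)·a + (-0.193476)·b = 0.6802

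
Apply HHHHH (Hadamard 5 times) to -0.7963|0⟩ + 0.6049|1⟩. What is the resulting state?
-0.1353|0⟩ - 0.9908|1⟩

H² = I, so H^5 = H: a single Hadamard. With (a, b) = (-0.7963, 0.6049), H gives ((a + b)/√2, (a − b)/√2) = (-0.1353, -0.9908).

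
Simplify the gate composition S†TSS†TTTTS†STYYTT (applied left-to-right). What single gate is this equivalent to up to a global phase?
S†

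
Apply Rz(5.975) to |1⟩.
(-0.9882 + 0.1535i)|1⟩

Rz(5.975) = [[e^(−iθ/2), 0], [0, e^(iθ/2)]] with e^(±iθ/2) = cos(θ/2) ± i·sin(θ/2); θ = 5.975, cos(θ/2) ≈ -0.988151, sin(θ/2) ≈ 0.153484.
With a = amp(|0⟩) = 0 and b = amp(|1⟩) = 1:
new amp(|0⟩) = (-0.988151 - 0.153484i)·a = 0
new amp(|1⟩) = (-0.988151 + 0.153484i)·b = (-0.9882 + 0.1535i)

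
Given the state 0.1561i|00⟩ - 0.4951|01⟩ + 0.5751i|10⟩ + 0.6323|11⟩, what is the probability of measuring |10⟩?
0.3307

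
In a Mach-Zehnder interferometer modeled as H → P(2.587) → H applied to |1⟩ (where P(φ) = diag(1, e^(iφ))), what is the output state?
(0.9251 - 0.2633i)|0⟩ + (0.07494 + 0.2633i)|1⟩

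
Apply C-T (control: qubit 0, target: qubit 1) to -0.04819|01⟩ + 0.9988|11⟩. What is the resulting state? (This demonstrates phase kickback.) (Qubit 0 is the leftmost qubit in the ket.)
-0.04819|01⟩ + (0.7063 + 0.7063i)|11⟩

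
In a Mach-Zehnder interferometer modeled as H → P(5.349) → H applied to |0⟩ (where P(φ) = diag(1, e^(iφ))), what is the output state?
(0.7972 - 0.4021i)|0⟩ + (0.2028 + 0.4021i)|1⟩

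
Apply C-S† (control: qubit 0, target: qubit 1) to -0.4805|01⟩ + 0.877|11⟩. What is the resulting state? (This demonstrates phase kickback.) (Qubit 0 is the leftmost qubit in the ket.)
-0.4805|01⟩ - 0.877i|11⟩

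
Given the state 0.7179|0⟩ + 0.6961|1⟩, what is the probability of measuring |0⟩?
0.5154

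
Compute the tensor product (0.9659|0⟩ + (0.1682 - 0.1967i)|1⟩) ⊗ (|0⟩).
0.9659|00⟩ + (0.1682 - 0.1967i)|10⟩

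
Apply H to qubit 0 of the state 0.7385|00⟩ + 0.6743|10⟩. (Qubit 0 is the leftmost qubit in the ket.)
0.999|00⟩ + 0.0454|10⟩

H on qubit 0 mixes each pair of kets that differ only in qubit 0: amplitudes (a, b) of (|…0…⟩, |…1…⟩) become ((a + b)/√2, (a − b)/√2). Kets absent from the input have amplitude 0.
(|00⟩, |10⟩): (a, b) = (0.7385, 0.6743) → (0.999, 0.0454)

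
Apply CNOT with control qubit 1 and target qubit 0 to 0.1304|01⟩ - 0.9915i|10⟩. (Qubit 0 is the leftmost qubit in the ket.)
-0.9915i|10⟩ + 0.1304|11⟩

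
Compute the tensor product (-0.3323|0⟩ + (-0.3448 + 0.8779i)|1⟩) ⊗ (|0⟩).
-0.3323|00⟩ + (-0.3448 + 0.8779i)|10⟩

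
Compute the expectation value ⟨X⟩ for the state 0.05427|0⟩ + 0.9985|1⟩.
0.1084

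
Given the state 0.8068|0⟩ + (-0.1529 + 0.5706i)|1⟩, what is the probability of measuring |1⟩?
0.349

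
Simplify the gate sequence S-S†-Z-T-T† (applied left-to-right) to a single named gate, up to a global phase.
Z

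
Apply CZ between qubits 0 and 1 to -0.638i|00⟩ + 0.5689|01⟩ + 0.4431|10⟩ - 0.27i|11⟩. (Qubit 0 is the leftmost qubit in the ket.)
-0.638i|00⟩ + 0.5689|01⟩ + 0.4431|10⟩ + 0.27i|11⟩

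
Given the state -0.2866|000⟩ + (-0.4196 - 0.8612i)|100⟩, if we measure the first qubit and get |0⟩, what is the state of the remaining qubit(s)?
-|00⟩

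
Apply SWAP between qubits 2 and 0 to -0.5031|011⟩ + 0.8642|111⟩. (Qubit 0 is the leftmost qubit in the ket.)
-0.5031|110⟩ + 0.8642|111⟩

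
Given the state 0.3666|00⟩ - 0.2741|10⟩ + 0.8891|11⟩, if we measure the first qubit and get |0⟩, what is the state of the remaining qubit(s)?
|0⟩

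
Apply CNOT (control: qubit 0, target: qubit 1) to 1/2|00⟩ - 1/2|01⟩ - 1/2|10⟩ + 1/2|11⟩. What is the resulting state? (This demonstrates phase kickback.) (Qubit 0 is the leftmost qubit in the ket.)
1/2|00⟩ - 1/2|01⟩ + 1/2|10⟩ - 1/2|11⟩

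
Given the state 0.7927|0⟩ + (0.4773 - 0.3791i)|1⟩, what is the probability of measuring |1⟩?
0.3715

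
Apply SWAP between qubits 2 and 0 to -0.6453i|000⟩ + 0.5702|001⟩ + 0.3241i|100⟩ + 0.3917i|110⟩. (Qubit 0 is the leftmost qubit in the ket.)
-0.6453i|000⟩ + 0.3241i|001⟩ + 0.3917i|011⟩ + 0.5702|100⟩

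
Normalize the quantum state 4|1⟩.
|1⟩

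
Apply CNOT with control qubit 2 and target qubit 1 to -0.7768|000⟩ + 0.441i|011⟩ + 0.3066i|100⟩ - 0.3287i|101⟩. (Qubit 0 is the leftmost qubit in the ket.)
-0.7768|000⟩ + 0.441i|001⟩ + 0.3066i|100⟩ - 0.3287i|111⟩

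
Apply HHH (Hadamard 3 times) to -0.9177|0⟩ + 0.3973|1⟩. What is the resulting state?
-0.368|0⟩ - 0.9298|1⟩

H² = I, so H^3 = H: a single Hadamard. With (a, b) = (-0.9177, 0.3973), H gives ((a + b)/√2, (a − b)/√2) = (-0.368, -0.9298).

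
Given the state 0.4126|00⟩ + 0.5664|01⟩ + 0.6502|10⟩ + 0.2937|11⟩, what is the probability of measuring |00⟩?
0.1702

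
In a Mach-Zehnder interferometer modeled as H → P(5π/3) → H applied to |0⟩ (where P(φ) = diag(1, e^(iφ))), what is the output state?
(0.75 - 0.433i)|0⟩ + (0.25 + 0.433i)|1⟩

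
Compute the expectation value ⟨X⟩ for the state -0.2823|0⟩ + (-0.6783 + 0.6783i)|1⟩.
0.383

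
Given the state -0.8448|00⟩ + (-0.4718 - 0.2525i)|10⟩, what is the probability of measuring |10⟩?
0.2864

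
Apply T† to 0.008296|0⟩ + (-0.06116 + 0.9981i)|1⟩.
0.008296|0⟩ + (0.6625 + 0.749i)|1⟩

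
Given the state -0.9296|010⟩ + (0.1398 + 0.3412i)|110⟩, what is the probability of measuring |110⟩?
0.136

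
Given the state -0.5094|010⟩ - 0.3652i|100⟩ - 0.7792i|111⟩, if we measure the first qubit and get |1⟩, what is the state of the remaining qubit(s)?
-0.4244i|00⟩ - 0.9055i|11⟩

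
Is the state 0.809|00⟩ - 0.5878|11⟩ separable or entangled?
Entangled

Writing the state as a|00⟩ + b|01⟩ + c|10⟩ + d|11⟩, it is a product state iff ad − bc = 0.
Here (a, b, c, d) = (0.809, 0, 0, -0.5878): ad − bc = (0.809)(-0.5878) − (0)(0) = -0.4755 ≠ 0, so the state is entangled.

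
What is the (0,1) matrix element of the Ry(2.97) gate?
-0.9963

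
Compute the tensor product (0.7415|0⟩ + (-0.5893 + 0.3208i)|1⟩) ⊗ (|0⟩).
0.7415|00⟩ + (-0.5893 + 0.3208i)|10⟩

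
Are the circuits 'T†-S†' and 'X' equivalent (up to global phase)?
No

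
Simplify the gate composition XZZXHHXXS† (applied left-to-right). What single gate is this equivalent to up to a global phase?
S†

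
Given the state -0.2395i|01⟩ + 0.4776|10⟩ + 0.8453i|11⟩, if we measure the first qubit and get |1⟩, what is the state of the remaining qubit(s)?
0.4919|0⟩ + 0.8706i|1⟩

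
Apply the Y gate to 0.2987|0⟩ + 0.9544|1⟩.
-0.9544i|0⟩ + 0.2987i|1⟩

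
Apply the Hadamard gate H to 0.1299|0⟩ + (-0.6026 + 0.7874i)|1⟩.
(-0.3342 + 0.5568i)|0⟩ + (0.518 - 0.5568i)|1⟩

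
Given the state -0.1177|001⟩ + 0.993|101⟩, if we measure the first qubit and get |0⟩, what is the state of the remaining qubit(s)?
-|01⟩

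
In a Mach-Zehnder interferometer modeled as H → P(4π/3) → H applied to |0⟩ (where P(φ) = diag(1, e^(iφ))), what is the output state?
(0.25 - 0.433i)|0⟩ + (0.75 + 0.433i)|1⟩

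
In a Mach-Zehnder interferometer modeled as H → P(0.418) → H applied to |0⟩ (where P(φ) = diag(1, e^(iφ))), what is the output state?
(0.957 + 0.203i)|0⟩ + (0.04305 - 0.203i)|1⟩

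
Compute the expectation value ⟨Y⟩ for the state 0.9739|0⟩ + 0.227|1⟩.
0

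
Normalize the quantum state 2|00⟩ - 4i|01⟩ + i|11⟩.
0.4364|00⟩ - 0.8729i|01⟩ + 0.2182i|11⟩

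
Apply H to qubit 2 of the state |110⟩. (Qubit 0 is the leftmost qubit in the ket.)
1/√2|110⟩ + 1/√2|111⟩

H on qubit 2 mixes each pair of kets that differ only in qubit 2: amplitudes (a, b) of (|…0…⟩, |…1…⟩) become ((a + b)/√2, (a − b)/√2). Kets absent from the input have amplitude 0.
(|110⟩, |111⟩): (a, b) = (1, 0) → (1/√2, 1/√2)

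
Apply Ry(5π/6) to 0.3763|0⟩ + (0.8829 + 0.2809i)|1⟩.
(-0.7554 - 0.2713i)|0⟩ + (0.592 + 0.0727i)|1⟩

Ry(5π/6) = [[cos(θ/2), −sin(θ/2)], [sin(θ/2), cos(θ/2)]]; θ = 5π/6, cos(θ/2) ≈ 0.258819, sin(θ/2) ≈ 0.965926.
With a = amp(|0⟩) = 0.3763 and b = amp(|1⟩) = (0.8829 + 0.2809i):
new amp(|0⟩) = (0.258819)·a + (-0.965926)·b = (-0.7554 - 0.2713i)
new amp(|1⟩) = (0.965926)·a + (0.258819)·b = (0.592 + 0.0727i)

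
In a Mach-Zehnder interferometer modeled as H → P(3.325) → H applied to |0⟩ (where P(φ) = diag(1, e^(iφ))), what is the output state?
(0.008386 - 0.09119i)|0⟩ + (0.9916 + 0.09119i)|1⟩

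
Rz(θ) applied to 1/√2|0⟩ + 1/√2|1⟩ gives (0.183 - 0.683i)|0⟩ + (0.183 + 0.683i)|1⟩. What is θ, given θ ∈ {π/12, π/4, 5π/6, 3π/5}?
5π/6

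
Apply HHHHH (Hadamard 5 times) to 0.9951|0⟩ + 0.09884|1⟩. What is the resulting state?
0.7735|0⟩ + 0.6338|1⟩

H² = I, so H^5 = H: a single Hadamard. With (a, b) = (0.9951, 0.09884), H gives ((a + b)/√2, (a − b)/√2) = (0.7735, 0.6338).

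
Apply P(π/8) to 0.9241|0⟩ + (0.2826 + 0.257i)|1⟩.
0.9241|0⟩ + (0.1627 + 0.3456i)|1⟩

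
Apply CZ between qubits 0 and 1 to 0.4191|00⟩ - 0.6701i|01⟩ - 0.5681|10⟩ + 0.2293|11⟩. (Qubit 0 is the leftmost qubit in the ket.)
0.4191|00⟩ - 0.6701i|01⟩ - 0.5681|10⟩ - 0.2293|11⟩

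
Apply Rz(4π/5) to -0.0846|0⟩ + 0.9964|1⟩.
(-0.02614 + 0.08046i)|0⟩ + (0.3079 + 0.9476i)|1⟩

Rz(4π/5) = [[e^(−iθ/2), 0], [0, e^(iθ/2)]] with e^(±iθ/2) = cos(θ/2) ± i·sin(θ/2); θ = 4π/5, cos(θ/2) ≈ 0.309017, sin(θ/2) ≈ 0.951057.
With a = amp(|0⟩) = -0.0846 and b = amp(|1⟩) = 0.9964:
new amp(|0⟩) = (0.309017 - 0.951057i)·a = (-0.02614 + 0.08046i)
new amp(|1⟩) = (0.309017 + 0.951057i)·b = (0.3079 + 0.9476i)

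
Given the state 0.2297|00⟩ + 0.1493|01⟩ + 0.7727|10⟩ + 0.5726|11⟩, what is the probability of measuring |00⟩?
0.05276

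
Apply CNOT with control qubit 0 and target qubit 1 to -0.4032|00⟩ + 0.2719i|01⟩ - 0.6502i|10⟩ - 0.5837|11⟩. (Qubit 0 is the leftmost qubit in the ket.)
-0.4032|00⟩ + 0.2719i|01⟩ - 0.5837|10⟩ - 0.6502i|11⟩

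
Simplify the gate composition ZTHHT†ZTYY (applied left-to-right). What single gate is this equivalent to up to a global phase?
T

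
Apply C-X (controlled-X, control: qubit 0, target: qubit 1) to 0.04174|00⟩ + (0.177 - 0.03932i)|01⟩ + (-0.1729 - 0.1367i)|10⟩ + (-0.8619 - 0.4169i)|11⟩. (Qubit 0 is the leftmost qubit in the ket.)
0.04174|00⟩ + (0.177 - 0.03932i)|01⟩ + (-0.8619 - 0.4169i)|10⟩ + (-0.1729 - 0.1367i)|11⟩

C-X leaves the control-|0⟩ kets |00⟩, |01⟩ unchanged and applies X to qubit 1 on the control-|1⟩ pair (|10⟩, |11⟩).
X = [[0, 1], [1, 0]].
With a = amp(|10⟩) = (-0.1729 - 0.1367i) and b = amp(|11⟩) = (-0.8619 - 0.4169i):
new amp(|10⟩) = (1)·b = (-0.8619 - 0.4169i)
new amp(|11⟩) = (1)·a = (-0.1729 - 0.1367i)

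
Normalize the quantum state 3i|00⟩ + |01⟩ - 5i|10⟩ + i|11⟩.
(1/2)i|00⟩ + 0.1667|01⟩ - 0.8333i|10⟩ + 0.1667i|11⟩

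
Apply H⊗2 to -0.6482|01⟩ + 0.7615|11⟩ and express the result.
0.05665|00⟩ - 0.05665|01⟩ - 0.7049|10⟩ + 0.7049|11⟩

H⊗2 gives amp(|y⟩) = (1/2) Σ_x (−1)^(x·y) amp(|x⟩), where x·y is the number of positions in which both x and y have a 1.
|00⟩: (-0.6482 + 0.7615)/2 = 0.05665
|01⟩: (0.6482 - 0.7615)/2 = -0.05665
|10⟩: (-0.6482 - 0.7615)/2 = -0.7049
|11⟩: (0.6482 + 0.7615)/2 = 0.7049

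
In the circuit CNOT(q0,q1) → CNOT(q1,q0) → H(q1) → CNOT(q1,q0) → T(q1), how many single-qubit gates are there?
2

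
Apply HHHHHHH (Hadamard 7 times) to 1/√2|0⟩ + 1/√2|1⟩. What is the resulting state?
|0⟩

H² = I, so H^7 = H: a single Hadamard. With (a, b) = (1/√2, 1/√2), H gives ((a + b)/√2, (a − b)/√2) = (1, 0).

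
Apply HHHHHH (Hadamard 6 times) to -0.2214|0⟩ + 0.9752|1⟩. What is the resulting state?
-0.2214|0⟩ + 0.9752|1⟩

H² = I, so an even number of Hadamards cancels: H^6 = I and the state is unchanged.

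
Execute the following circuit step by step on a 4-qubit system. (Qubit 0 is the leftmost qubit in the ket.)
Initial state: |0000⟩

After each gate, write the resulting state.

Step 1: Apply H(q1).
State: 1/√2|0000⟩ + 1/√2|0100⟩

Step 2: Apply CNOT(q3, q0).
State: 1/√2|0000⟩ + 1/√2|0100⟩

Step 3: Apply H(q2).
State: 1/2|0000⟩ + 1/2|0010⟩ + 1/2|0100⟩ + 1/2|0110⟩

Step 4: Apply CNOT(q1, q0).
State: 1/2|0000⟩ + 1/2|0010⟩ + 1/2|1100⟩ + 1/2|1110⟩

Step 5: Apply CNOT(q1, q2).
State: 1/2|0000⟩ + 1/2|0010⟩ + 1/2|1100⟩ + 1/2|1110⟩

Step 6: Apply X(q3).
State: 1/2|0001⟩ + 1/2|0011⟩ + 1/2|1101⟩ + 1/2|1111⟩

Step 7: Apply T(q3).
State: (1/√8 + (1/√8)i)|0001⟩ + (1/√8 + (1/√8)i)|0011⟩ + (1/√8 + (1/√8)i)|1101⟩ + (1/√8 + (1/√8)i)|1111⟩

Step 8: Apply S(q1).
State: (1/√8 + (1/√8)i)|0001⟩ + (1/√8 + (1/√8)i)|0011⟩ + (-1/√8 + (1/√8)i)|1101⟩ + (-1/√8 + (1/√8)i)|1111⟩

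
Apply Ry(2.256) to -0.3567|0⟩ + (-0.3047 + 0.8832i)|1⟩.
(0.1225 - 0.798i)|0⟩ + (-0.4529 + 0.3784i)|1⟩

Ry(2.256) = [[cos(θ/2), −sin(θ/2)], [sin(θ/2), cos(θ/2)]]; θ = 2.256, cos(θ/2) ≈ 0.428468, sin(θ/2) ≈ 0.903557.
With a = amp(|0⟩) = -0.3567 and b = amp(|1⟩) = (-0.3047 + 0.8832i):
new amp(|0⟩) = (0.428468)·a + (-0.903557)·b = (0.1225 - 0.798i)
new amp(|1⟩) = (0.903557)·a + (0.428468)·b = (-0.4529 + 0.3784i)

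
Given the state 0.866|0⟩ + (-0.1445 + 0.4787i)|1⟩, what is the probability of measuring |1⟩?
0.25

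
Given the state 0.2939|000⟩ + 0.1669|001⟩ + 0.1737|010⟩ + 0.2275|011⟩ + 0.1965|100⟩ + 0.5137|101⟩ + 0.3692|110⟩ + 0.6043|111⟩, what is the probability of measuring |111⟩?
0.3652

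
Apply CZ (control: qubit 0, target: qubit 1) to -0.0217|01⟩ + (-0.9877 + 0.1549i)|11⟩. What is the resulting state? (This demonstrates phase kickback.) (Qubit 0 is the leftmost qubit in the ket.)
-0.0217|01⟩ + (0.9877 - 0.1549i)|11⟩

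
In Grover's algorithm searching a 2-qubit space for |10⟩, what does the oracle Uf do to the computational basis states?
Uf|x⟩ = -|x⟩ if x = 10, else |x⟩ (phase flip on target)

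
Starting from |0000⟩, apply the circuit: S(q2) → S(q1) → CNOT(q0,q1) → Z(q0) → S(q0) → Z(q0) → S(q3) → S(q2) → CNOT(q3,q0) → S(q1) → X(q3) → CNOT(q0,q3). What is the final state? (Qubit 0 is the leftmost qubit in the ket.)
|0001⟩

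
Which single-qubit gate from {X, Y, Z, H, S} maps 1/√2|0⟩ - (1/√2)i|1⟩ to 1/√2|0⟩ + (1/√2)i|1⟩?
Z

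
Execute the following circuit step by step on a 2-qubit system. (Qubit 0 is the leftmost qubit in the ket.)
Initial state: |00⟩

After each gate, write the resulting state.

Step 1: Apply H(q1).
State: 1/√2|00⟩ + 1/√2|01⟩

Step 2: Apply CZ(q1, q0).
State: 1/√2|00⟩ + 1/√2|01⟩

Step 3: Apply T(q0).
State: 1/√2|00⟩ + 1/√2|01⟩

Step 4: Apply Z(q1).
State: 1/√2|00⟩ - 1/√2|01⟩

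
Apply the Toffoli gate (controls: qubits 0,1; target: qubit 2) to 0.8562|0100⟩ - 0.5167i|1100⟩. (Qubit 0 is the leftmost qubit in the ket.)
0.8562|0100⟩ - 0.5167i|1110⟩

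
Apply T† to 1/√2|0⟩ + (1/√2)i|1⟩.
1/√2|0⟩ + (1/2 + (1/2)i)|1⟩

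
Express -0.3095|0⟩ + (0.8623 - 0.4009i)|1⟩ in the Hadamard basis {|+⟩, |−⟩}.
(0.3909 - 0.2835i)|+⟩ + (-0.8286 + 0.2835i)|−⟩

With |ψ⟩ = α|0⟩ + β|1⟩, the Hadamard-basis coefficients are ⟨+|ψ⟩ = (α + β)/√2 and ⟨−|ψ⟩ = (α − β)/√2.
Here α = -0.3095, β = (0.8623 - 0.4009i): (α + β)/√2 = (0.3909 - 0.2835i), (α − β)/√2 = (-0.8286 + 0.2835i).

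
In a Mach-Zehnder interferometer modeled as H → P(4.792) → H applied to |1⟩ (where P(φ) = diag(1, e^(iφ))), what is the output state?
(0.4602 + 0.4984i)|0⟩ + (0.5398 - 0.4984i)|1⟩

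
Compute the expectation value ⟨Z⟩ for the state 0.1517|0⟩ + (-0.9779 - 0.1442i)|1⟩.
-0.9541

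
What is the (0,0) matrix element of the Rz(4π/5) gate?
(0.309 - 0.9511i)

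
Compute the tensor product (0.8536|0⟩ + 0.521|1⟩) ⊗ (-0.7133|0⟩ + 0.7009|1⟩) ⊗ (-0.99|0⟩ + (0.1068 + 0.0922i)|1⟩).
0.6028|000⟩ + (-0.06503 - 0.05614i)|001⟩ - 0.5923|010⟩ + (0.0639 + 0.05516i)|011⟩ + 0.3679|100⟩ + (-0.03969 - 0.03426i)|101⟩ - 0.3615|110⟩ + (0.039 + 0.03367i)|111⟩

amp(|b₁b₂…⟩) = product of the factor amplitudes for bits b₁, b₂, …; only kets whose every factor amplitude is nonzero survive.
|000⟩: (0.8536)(-0.7133)(-0.99) = 0.6028
|001⟩: (0.8536)(-0.7133)(0.1068 + 0.0922i) = (-0.06503 - 0.05614i)
|010⟩: (0.8536)(0.7009)(-0.99) = -0.5923
|011⟩: (0.8536)(0.7009)(0.1068 + 0.0922i) = (0.0639 + 0.05516i)
|100⟩: (0.521)(-0.7133)(-0.99) = 0.3679
|101⟩: (0.521)(-0.7133)(0.1068 + 0.0922i) = (-0.03969 - 0.03426i)
|110⟩: (0.521)(0.7009)(-0.99) = -0.3615
|111⟩: (0.521)(0.7009)(0.1068 + 0.0922i) = (0.039 + 0.03367i)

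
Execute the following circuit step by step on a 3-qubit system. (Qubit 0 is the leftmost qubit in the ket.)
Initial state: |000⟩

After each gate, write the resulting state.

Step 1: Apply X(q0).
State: |100⟩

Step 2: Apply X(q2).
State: |101⟩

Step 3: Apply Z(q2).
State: -|101⟩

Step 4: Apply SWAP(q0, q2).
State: -|101⟩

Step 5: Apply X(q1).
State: -|111⟩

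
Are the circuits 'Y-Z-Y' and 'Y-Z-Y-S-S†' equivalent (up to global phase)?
Yes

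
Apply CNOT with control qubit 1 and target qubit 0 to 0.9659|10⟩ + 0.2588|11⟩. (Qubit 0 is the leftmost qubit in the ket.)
0.2588|01⟩ + 0.9659|10⟩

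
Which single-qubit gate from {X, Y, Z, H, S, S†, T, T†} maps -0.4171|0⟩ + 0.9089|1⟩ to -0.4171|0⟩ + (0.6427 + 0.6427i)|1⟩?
T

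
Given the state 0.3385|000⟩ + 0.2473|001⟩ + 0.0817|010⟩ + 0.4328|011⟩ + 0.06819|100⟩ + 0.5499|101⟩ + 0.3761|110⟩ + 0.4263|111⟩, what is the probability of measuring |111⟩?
0.1817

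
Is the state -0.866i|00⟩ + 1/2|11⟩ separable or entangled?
Entangled

Writing the state as a|00⟩ + b|01⟩ + c|10⟩ + d|11⟩, it is a product state iff ad − bc = 0.
Here (a, b, c, d) = (-0.866i, 0, 0, 1/2): ad − bc = (-0.866i)(1/2) − (0)(0) = -0.433i ≠ 0, so the state is entangled.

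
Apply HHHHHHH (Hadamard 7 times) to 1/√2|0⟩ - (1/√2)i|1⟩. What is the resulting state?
(1/2 - (1/2)i)|0⟩ + (1/2 + (1/2)i)|1⟩

H² = I, so H^7 = H: a single Hadamard. With (a, b) = (1/√2, -(1/√2)i), H gives ((a + b)/√2, (a − b)/√2) = ((1/2 - (1/2)i), (1/2 + (1/2)i)).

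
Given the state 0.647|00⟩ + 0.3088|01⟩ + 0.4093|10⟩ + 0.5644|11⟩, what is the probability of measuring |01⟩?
0.09536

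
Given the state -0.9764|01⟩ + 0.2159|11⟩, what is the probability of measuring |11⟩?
0.04661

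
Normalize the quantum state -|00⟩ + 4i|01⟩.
-0.2425|00⟩ + 0.9701i|01⟩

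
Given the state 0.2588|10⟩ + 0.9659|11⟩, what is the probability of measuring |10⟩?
0.06698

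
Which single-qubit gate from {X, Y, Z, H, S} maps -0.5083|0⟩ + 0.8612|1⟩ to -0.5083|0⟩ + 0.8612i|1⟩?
S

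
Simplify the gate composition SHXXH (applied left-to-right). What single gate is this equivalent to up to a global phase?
S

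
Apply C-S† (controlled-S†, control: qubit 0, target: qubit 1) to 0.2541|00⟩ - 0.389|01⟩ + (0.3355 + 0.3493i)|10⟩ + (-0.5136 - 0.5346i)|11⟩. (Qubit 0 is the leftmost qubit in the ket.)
0.2541|00⟩ - 0.389|01⟩ + (0.3355 + 0.3493i)|10⟩ + (-0.5346 + 0.5136i)|11⟩

C-S† leaves the control-|0⟩ kets |00⟩, |01⟩ unchanged and applies S† to qubit 1 on the control-|1⟩ pair (|10⟩, |11⟩).
S† = [[1, 0], [0, -i]].
With a = amp(|10⟩) = (0.3355 + 0.3493i) and b = amp(|11⟩) = (-0.5136 - 0.5346i):
new amp(|10⟩) = (1)·a = (0.3355 + 0.3493i)
new amp(|11⟩) = (-i)·b = (-0.5346 + 0.5136i)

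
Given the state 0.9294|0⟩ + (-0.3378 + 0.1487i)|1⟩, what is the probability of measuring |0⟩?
0.8638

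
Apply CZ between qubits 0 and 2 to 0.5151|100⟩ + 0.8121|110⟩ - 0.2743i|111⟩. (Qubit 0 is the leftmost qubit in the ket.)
0.5151|100⟩ + 0.8121|110⟩ + 0.2743i|111⟩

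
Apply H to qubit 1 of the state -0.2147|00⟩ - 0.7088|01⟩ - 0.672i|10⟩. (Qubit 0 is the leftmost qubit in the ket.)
-0.653|00⟩ + 0.3494|01⟩ - 0.4752i|10⟩ - 0.4752i|11⟩

H on qubit 1 mixes each pair of kets that differ only in qubit 1: amplitudes (a, b) of (|…0…⟩, |…1…⟩) become ((a + b)/√2, (a − b)/√2). Kets absent from the input have amplitude 0.
(|00⟩, |01⟩): (a, b) = (-0.2147, -0.7088) → (-0.653, 0.3494)
(|10⟩, |11⟩): (a, b) = (-0.672i, 0) → (-0.4752i, -0.4752i)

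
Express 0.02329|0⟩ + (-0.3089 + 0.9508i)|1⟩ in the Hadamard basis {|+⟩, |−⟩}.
(-0.202 + 0.6723i)|+⟩ + (0.2349 - 0.6723i)|−⟩

With |ψ⟩ = α|0⟩ + β|1⟩, the Hadamard-basis coefficients are ⟨+|ψ⟩ = (α + β)/√2 and ⟨−|ψ⟩ = (α − β)/√2.
Here α = 0.02329, β = (-0.3089 + 0.9508i): (α + β)/√2 = (-0.202 + 0.6723i), (α − β)/√2 = (0.2349 - 0.6723i).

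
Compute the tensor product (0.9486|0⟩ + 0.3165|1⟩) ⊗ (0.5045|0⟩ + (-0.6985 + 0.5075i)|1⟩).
0.4786|00⟩ + (-0.6626 + 0.4814i)|01⟩ + 0.1597|10⟩ + (-0.2211 + 0.1606i)|11⟩

amp(|b₁b₂…⟩) = product of the factor amplitudes for bits b₁, b₂, …; only kets whose every factor amplitude is nonzero survive.
|00⟩: (0.9486)(0.5045) = 0.4786
|01⟩: (0.9486)(-0.6985 + 0.5075i) = (-0.6626 + 0.4814i)
|10⟩: (0.3165)(0.5045) = 0.1597
|11⟩: (0.3165)(-0.6985 + 0.5075i) = (-0.2211 + 0.1606i)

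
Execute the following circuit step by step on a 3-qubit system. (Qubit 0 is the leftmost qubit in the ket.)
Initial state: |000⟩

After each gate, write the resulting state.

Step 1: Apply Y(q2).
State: i|001⟩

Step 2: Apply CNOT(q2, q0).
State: i|101⟩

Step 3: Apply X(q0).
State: i|001⟩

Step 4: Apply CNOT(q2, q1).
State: i|011⟩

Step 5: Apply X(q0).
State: i|111⟩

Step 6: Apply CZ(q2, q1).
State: -i|111⟩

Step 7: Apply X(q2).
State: -i|110⟩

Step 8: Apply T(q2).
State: -i|110⟩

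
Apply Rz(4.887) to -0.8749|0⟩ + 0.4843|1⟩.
(0.6702 + 0.5623i)|0⟩ + (-0.371 + 0.3113i)|1⟩

Rz(4.887) = [[e^(−iθ/2), 0], [0, e^(iθ/2)]] with e^(±iθ/2) = cos(θ/2) ± i·sin(θ/2); θ = 4.887, cos(θ/2) ≈ -0.76607, sin(θ/2) ≈ 0.642758.
With a = amp(|0⟩) = -0.8749 and b = amp(|1⟩) = 0.4843:
new amp(|0⟩) = (-0.76607 - 0.642758i)·a = (0.6702 + 0.5623i)
new amp(|1⟩) = (-0.76607 + 0.642758i)·b = (-0.371 + 0.3113i)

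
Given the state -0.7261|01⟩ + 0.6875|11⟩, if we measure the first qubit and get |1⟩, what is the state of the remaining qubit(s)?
|1⟩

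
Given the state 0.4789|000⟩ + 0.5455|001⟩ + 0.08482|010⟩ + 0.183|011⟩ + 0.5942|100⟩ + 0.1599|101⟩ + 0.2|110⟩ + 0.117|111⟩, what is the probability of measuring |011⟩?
0.03349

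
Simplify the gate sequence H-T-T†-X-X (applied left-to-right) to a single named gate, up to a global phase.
H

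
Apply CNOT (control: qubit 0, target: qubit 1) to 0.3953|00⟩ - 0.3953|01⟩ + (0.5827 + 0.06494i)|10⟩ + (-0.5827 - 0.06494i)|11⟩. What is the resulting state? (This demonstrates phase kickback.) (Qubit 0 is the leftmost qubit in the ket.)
0.3953|00⟩ - 0.3953|01⟩ + (-0.5827 - 0.06494i)|10⟩ + (0.5827 + 0.06494i)|11⟩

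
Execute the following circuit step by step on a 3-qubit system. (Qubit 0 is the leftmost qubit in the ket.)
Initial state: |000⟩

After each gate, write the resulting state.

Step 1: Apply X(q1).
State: |010⟩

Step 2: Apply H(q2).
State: 1/√2|010⟩ + 1/√2|011⟩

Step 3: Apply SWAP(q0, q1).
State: 1/√2|100⟩ + 1/√2|101⟩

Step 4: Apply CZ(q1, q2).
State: 1/√2|100⟩ + 1/√2|101⟩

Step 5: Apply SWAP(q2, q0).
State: 1/√2|001⟩ + 1/√2|101⟩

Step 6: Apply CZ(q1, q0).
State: 1/√2|001⟩ + 1/√2|101⟩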